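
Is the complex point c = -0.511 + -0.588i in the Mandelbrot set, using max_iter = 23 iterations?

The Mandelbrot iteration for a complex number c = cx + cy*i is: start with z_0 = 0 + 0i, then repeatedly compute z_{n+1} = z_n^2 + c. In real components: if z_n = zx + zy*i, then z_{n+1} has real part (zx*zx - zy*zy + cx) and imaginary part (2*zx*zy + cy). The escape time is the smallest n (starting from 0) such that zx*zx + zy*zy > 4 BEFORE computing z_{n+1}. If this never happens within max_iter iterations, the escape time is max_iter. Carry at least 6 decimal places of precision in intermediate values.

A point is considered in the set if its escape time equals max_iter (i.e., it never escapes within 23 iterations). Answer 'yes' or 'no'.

Answer: yes

Derivation:
z_0 = 0 + 0i, c = -0.5110 + -0.5880i
Iter 1: z = -0.5110 + -0.5880i, |z|^2 = 0.6069
Iter 2: z = -0.5956 + 0.0129i, |z|^2 = 0.3549
Iter 3: z = -0.1564 + -0.6034i, |z|^2 = 0.3886
Iter 4: z = -0.8506 + -0.3993i, |z|^2 = 0.8830
Iter 5: z = 0.0532 + 0.0912i, |z|^2 = 0.0112
Iter 6: z = -0.5165 + -0.5783i, |z|^2 = 0.6012
Iter 7: z = -0.5787 + 0.0094i, |z|^2 = 0.3349
Iter 8: z = -0.1762 + -0.5988i, |z|^2 = 0.3897
Iter 9: z = -0.8386 + -0.3769i, |z|^2 = 0.8452
Iter 10: z = 0.0501 + 0.0441i, |z|^2 = 0.0045
Iter 11: z = -0.5104 + -0.5836i, |z|^2 = 0.6011
Iter 12: z = -0.5910 + 0.0078i, |z|^2 = 0.3494
Iter 13: z = -0.1618 + -0.5972i, |z|^2 = 0.3828
Iter 14: z = -0.8414 + -0.3948i, |z|^2 = 0.8639
Iter 15: z = 0.0412 + 0.0764i, |z|^2 = 0.0075
Iter 16: z = -0.5151 + -0.5817i, |z|^2 = 0.6038
Iter 17: z = -0.5840 + 0.0113i, |z|^2 = 0.3412
Iter 18: z = -0.1701 + -0.6012i, |z|^2 = 0.3904
Iter 19: z = -0.8436 + -0.3835i, |z|^2 = 0.8587
Iter 20: z = 0.0535 + 0.0590i, |z|^2 = 0.0063
Iter 21: z = -0.5116 + -0.5817i, |z|^2 = 0.6001
Iter 22: z = -0.5876 + 0.0072i, |z|^2 = 0.3453
Did not escape in 23 iterations → in set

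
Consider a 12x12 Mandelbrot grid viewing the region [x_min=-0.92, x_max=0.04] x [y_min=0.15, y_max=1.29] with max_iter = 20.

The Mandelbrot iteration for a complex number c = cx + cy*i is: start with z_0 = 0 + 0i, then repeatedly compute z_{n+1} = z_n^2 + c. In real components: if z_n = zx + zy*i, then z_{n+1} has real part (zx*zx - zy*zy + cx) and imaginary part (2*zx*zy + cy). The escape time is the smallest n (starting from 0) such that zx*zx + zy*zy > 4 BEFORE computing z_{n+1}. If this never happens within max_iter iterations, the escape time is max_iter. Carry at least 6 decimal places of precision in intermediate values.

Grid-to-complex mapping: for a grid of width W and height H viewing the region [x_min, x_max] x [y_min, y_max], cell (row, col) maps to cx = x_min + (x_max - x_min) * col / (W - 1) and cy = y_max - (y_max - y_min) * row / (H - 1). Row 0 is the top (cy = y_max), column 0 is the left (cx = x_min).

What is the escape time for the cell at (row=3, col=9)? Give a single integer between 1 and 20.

Answer: 20

Derivation:
z_0 = 0 + 0i, c = -0.1345 + 0.9791i
Iter 1: z = -0.1345 + 0.9791i, |z|^2 = 0.9767
Iter 2: z = -1.0751 + 0.7156i, |z|^2 = 1.6679
Iter 3: z = 0.5091 + -0.5596i, |z|^2 = 0.5723
Iter 4: z = -0.1885 + 0.4093i, |z|^2 = 0.2031
Iter 5: z = -0.2666 + 0.8248i, |z|^2 = 0.7513
Iter 6: z = -0.7437 + 0.5394i, |z|^2 = 0.8441
Iter 7: z = 0.1276 + 0.1767i, |z|^2 = 0.0475
Iter 8: z = -0.1495 + 1.0242i, |z|^2 = 1.0713
Iter 9: z = -1.1612 + 0.6729i, |z|^2 = 1.8011
Iter 10: z = 0.7611 + -0.5836i, |z|^2 = 0.9198
Iter 11: z = 0.1041 + 0.0908i, |z|^2 = 0.0191
Iter 12: z = -0.1319 + 0.9980i, |z|^2 = 1.0134
Iter 13: z = -1.1132 + 0.7157i, |z|^2 = 1.7514
Iter 14: z = 0.5923 + -0.6143i, |z|^2 = 0.7282
Iter 15: z = -0.1611 + 0.2513i, |z|^2 = 0.0891
Iter 16: z = -0.1718 + 0.8981i, |z|^2 = 0.8361
Iter 17: z = -0.9116 + 0.6706i, |z|^2 = 1.2808
Iter 18: z = 0.2469 + -0.2436i, |z|^2 = 0.1203
Iter 19: z = -0.1329 + 0.8588i, |z|^2 = 0.7552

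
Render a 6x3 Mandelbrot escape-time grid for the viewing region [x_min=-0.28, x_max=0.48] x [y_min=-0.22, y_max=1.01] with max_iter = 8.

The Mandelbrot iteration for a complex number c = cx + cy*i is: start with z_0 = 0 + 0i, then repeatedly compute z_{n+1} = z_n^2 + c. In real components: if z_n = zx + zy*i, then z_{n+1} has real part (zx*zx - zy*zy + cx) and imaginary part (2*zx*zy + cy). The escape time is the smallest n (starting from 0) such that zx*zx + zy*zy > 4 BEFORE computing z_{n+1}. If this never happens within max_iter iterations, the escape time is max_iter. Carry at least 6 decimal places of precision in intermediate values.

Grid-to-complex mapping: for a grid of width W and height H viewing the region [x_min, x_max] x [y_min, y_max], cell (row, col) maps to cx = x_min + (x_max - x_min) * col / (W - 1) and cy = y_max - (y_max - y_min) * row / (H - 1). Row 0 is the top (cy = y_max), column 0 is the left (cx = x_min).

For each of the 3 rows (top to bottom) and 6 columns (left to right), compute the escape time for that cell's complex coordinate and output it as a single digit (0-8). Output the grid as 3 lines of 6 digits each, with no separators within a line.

(row=0, col=0): c = -0.2800 + 1.0100i → escape time 5
(row=0, col=1): c = -0.1280 + 1.0100i → escape time 8
(row=0, col=2): c = 0.0240 + 1.0100i → escape time 6
(row=0, col=3): c = 0.1760 + 1.0100i → escape time 4
(row=0, col=4): c = 0.3280 + 1.0100i → escape time 3
(row=0, col=5): c = 0.4800 + 1.0100i → escape time 2
(row=1, col=0): c = -0.2800 + 0.3950i → escape time 8
(row=1, col=1): c = -0.1280 + 0.3950i → escape time 8
(row=1, col=2): c = 0.0240 + 0.3950i → escape time 8
(row=1, col=3): c = 0.1760 + 0.3950i → escape time 8
(row=1, col=4): c = 0.3280 + 0.3950i → escape time 8
(row=1, col=5): c = 0.4800 + 0.3950i → escape time 6
(row=2, col=0): c = -0.2800 + -0.2200i → escape time 8
(row=2, col=1): c = -0.1280 + -0.2200i → escape time 8
(row=2, col=2): c = 0.0240 + -0.2200i → escape time 8
(row=2, col=3): c = 0.1760 + -0.2200i → escape time 8
(row=2, col=4): c = 0.3280 + -0.2200i → escape time 8
(row=2, col=5): c = 0.4800 + -0.2200i → escape time 6

Answer: 586432
888886
888886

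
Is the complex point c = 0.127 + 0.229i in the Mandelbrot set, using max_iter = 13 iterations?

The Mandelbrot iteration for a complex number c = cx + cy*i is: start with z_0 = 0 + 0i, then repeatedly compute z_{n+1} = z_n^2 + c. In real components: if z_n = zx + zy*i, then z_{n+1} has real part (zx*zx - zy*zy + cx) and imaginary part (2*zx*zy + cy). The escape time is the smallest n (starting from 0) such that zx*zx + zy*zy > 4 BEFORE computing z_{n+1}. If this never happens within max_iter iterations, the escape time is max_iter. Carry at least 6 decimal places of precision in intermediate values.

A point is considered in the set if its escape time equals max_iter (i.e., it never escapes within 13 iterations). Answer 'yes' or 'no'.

Answer: yes

Derivation:
z_0 = 0 + 0i, c = 0.1270 + 0.2290i
Iter 1: z = 0.1270 + 0.2290i, |z|^2 = 0.0686
Iter 2: z = 0.0907 + 0.2872i, |z|^2 = 0.0907
Iter 3: z = 0.0528 + 0.2811i, |z|^2 = 0.0818
Iter 4: z = 0.0508 + 0.2587i, |z|^2 = 0.0695
Iter 5: z = 0.0627 + 0.2553i, |z|^2 = 0.0691
Iter 6: z = 0.0658 + 0.2610i, |z|^2 = 0.0724
Iter 7: z = 0.0632 + 0.2633i, |z|^2 = 0.0733
Iter 8: z = 0.0617 + 0.2623i, |z|^2 = 0.0726
Iter 9: z = 0.0620 + 0.2613i, |z|^2 = 0.0721
Iter 10: z = 0.0625 + 0.2614i, |z|^2 = 0.0722
Iter 11: z = 0.0626 + 0.2617i, |z|^2 = 0.0724
Iter 12: z = 0.0624 + 0.2618i, |z|^2 = 0.0724
Did not escape in 13 iterations → in set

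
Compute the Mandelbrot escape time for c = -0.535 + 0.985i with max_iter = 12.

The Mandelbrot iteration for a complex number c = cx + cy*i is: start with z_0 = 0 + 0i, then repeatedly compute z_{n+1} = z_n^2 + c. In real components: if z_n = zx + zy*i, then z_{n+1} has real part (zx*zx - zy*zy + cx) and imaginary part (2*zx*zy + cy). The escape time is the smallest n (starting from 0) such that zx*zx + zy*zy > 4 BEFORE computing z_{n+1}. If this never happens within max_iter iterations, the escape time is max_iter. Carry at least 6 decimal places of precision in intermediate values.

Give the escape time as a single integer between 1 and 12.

Answer: 4

Derivation:
z_0 = 0 + 0i, c = -0.5350 + 0.9850i
Iter 1: z = -0.5350 + 0.9850i, |z|^2 = 1.2565
Iter 2: z = -1.2190 + -0.0689i, |z|^2 = 1.4907
Iter 3: z = 0.9462 + 1.1531i, |z|^2 = 2.2249
Iter 4: z = -0.9693 + 3.1671i, |z|^2 = 10.9704
Escaped at iteration 4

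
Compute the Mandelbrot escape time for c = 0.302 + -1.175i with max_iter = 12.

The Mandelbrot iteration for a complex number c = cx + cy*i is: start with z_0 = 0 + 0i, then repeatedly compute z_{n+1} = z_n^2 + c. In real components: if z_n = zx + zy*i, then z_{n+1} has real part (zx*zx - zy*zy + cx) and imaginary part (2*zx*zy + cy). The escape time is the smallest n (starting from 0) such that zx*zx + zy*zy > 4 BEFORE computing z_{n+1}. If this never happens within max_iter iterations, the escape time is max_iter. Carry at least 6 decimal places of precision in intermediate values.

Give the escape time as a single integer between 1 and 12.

Answer: 2

Derivation:
z_0 = 0 + 0i, c = 0.3020 + -1.1750i
Iter 1: z = 0.3020 + -1.1750i, |z|^2 = 1.4718
Iter 2: z = -0.9874 + -1.8847i, |z|^2 = 4.5271
Escaped at iteration 2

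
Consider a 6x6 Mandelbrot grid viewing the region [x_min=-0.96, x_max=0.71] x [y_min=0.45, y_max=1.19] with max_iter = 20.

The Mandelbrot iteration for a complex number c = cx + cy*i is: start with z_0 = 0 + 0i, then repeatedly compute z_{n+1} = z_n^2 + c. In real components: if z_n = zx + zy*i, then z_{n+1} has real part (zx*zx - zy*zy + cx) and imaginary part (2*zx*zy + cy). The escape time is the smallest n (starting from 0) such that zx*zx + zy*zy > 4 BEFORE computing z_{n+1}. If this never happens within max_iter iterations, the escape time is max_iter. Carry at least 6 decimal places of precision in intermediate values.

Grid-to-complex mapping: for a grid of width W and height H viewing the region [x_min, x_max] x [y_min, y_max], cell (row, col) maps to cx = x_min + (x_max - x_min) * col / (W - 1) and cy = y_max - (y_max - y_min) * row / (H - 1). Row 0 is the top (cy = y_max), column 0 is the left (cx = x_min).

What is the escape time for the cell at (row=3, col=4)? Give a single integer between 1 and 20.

z_0 = 0 + 0i, c = 0.3760 + 0.7460i
Iter 1: z = 0.3760 + 0.7460i, |z|^2 = 0.6979
Iter 2: z = -0.0391 + 1.3070i, |z|^2 = 1.7098
Iter 3: z = -1.3307 + 0.6437i, |z|^2 = 2.1851
Iter 4: z = 1.7324 + -0.9671i, |z|^2 = 3.9366
Iter 5: z = 2.4420 + -2.6049i, |z|^2 = 12.7486
Escaped at iteration 5

Answer: 5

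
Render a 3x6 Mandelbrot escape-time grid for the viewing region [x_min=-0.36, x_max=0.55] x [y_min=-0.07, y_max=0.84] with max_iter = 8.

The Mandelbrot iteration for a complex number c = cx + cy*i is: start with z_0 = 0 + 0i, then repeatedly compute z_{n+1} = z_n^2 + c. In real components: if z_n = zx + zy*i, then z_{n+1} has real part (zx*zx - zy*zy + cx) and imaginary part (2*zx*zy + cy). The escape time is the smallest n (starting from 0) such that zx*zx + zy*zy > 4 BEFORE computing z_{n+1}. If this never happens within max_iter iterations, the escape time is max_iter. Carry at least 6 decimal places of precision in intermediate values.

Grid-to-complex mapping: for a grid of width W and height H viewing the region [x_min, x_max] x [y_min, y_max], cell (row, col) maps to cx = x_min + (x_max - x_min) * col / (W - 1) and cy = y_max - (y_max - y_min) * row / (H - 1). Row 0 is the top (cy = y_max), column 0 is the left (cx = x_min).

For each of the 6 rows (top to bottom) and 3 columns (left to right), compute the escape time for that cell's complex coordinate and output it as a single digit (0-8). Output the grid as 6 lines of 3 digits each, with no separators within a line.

Answer: 653
883
884
884
884
884

Derivation:
(row=0, col=0): c = -0.3600 + 0.8400i → escape time 6
(row=0, col=1): c = 0.0950 + 0.8400i → escape time 5
(row=0, col=2): c = 0.5500 + 0.8400i → escape time 3
(row=1, col=0): c = -0.3600 + 0.6580i → escape time 8
(row=1, col=1): c = 0.0950 + 0.6580i → escape time 8
(row=1, col=2): c = 0.5500 + 0.6580i → escape time 3
(row=2, col=0): c = -0.3600 + 0.4760i → escape time 8
(row=2, col=1): c = 0.0950 + 0.4760i → escape time 8
(row=2, col=2): c = 0.5500 + 0.4760i → escape time 4
(row=3, col=0): c = -0.3600 + 0.2940i → escape time 8
(row=3, col=1): c = 0.0950 + 0.2940i → escape time 8
(row=3, col=2): c = 0.5500 + 0.2940i → escape time 4
(row=4, col=0): c = -0.3600 + 0.1120i → escape time 8
(row=4, col=1): c = 0.0950 + 0.1120i → escape time 8
(row=4, col=2): c = 0.5500 + 0.1120i → escape time 4
(row=5, col=0): c = -0.3600 + -0.0700i → escape time 8
(row=5, col=1): c = 0.0950 + -0.0700i → escape time 8
(row=5, col=2): c = 0.5500 + -0.0700i → escape time 4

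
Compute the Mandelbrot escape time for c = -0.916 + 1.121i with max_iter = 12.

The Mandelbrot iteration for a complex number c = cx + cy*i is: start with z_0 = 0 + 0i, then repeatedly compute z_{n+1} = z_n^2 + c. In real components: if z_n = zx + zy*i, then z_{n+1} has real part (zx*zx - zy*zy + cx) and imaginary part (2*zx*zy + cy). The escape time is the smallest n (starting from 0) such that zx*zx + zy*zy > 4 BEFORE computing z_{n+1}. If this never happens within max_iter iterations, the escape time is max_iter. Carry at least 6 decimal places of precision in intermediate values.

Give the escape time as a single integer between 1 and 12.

z_0 = 0 + 0i, c = -0.9160 + 1.1210i
Iter 1: z = -0.9160 + 1.1210i, |z|^2 = 2.0957
Iter 2: z = -1.3336 + -0.9327i, |z|^2 = 2.6483
Iter 3: z = -0.0074 + 3.6086i, |z|^2 = 13.0220
Escaped at iteration 3

Answer: 3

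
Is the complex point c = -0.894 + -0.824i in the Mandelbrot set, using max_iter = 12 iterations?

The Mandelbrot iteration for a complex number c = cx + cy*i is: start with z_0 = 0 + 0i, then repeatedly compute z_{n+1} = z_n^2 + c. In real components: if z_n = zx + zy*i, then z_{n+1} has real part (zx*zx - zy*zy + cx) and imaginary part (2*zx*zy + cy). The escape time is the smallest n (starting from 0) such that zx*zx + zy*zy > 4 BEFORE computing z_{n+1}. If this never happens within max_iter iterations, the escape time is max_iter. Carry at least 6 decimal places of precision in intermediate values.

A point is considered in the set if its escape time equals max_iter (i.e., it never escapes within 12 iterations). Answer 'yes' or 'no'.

Answer: no

Derivation:
z_0 = 0 + 0i, c = -0.8940 + -0.8240i
Iter 1: z = -0.8940 + -0.8240i, |z|^2 = 1.4782
Iter 2: z = -0.7737 + 0.6493i, |z|^2 = 1.0203
Iter 3: z = -0.7169 + -1.8288i, |z|^2 = 3.8585
Iter 4: z = -3.7245 + 1.7982i, |z|^2 = 17.1057
Escaped at iteration 4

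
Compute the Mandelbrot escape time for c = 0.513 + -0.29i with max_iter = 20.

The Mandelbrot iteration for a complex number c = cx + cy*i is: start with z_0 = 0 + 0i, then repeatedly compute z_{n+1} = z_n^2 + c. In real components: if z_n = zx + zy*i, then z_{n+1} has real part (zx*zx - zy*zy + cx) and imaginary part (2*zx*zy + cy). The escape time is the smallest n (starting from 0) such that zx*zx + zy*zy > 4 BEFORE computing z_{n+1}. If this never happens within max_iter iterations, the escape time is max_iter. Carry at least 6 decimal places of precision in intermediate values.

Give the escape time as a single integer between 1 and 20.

z_0 = 0 + 0i, c = 0.5130 + -0.2900i
Iter 1: z = 0.5130 + -0.2900i, |z|^2 = 0.3473
Iter 2: z = 0.6921 + -0.5875i, |z|^2 = 0.8242
Iter 3: z = 0.6468 + -1.1032i, |z|^2 = 1.6354
Iter 4: z = -0.2858 + -1.7171i, |z|^2 = 3.0300
Iter 5: z = -2.3536 + 0.6916i, |z|^2 = 6.0175
Escaped at iteration 5

Answer: 5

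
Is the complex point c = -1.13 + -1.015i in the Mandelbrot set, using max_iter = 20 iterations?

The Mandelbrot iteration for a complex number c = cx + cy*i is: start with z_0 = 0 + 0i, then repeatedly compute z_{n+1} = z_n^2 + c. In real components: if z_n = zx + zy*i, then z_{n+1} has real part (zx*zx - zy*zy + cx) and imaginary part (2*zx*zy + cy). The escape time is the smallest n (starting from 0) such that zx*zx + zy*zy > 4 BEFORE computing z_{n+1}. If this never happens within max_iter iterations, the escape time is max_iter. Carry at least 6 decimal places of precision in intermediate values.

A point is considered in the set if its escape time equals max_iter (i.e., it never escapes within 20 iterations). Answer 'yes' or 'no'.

z_0 = 0 + 0i, c = -1.1300 + -1.0150i
Iter 1: z = -1.1300 + -1.0150i, |z|^2 = 2.3071
Iter 2: z = -0.8833 + 1.2789i, |z|^2 = 2.4158
Iter 3: z = -1.9853 + -3.2744i, |z|^2 = 14.6630
Escaped at iteration 3

Answer: no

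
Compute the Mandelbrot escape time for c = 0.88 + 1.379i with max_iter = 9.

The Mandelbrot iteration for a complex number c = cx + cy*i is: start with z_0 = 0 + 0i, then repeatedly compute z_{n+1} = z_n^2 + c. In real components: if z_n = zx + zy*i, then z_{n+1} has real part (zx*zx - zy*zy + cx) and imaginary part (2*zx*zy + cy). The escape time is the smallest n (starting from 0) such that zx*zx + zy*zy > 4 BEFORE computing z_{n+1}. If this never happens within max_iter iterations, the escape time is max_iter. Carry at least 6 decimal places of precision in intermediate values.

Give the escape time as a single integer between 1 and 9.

z_0 = 0 + 0i, c = 0.8800 + 1.3790i
Iter 1: z = 0.8800 + 1.3790i, |z|^2 = 2.6760
Iter 2: z = -0.2472 + 3.8060i, |z|^2 = 14.5471
Escaped at iteration 2

Answer: 2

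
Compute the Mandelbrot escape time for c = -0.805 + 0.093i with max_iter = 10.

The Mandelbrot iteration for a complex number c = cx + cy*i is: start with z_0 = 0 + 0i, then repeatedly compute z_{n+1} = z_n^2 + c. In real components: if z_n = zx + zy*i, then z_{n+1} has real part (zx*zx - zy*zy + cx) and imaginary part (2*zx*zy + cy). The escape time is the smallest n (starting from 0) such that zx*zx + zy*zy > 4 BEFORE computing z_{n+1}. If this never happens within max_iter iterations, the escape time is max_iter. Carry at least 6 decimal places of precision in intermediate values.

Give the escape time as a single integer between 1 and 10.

z_0 = 0 + 0i, c = -0.8050 + 0.0930i
Iter 1: z = -0.8050 + 0.0930i, |z|^2 = 0.6567
Iter 2: z = -0.1656 + -0.0567i, |z|^2 = 0.0306
Iter 3: z = -0.7808 + 0.1118i, |z|^2 = 0.6221
Iter 4: z = -0.2079 + -0.0816i, |z|^2 = 0.0499
Iter 5: z = -0.7684 + 0.1269i, |z|^2 = 0.6066
Iter 6: z = -0.2306 + -0.1020i, |z|^2 = 0.0636
Iter 7: z = -0.7622 + 0.1401i, |z|^2 = 0.6006
Iter 8: z = -0.2436 + -0.1205i, |z|^2 = 0.0739
Iter 9: z = -0.7602 + 0.1517i, |z|^2 = 0.6009

Answer: 10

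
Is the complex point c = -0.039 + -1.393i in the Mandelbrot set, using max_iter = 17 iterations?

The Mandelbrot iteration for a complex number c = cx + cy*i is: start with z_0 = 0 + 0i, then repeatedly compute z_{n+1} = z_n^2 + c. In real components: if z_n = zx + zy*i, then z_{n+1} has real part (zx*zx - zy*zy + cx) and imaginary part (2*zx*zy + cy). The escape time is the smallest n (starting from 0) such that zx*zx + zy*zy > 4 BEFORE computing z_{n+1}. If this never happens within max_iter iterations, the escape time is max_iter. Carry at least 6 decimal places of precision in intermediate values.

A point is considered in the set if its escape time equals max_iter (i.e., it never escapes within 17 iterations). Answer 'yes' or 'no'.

z_0 = 0 + 0i, c = -0.0390 + -1.3930i
Iter 1: z = -0.0390 + -1.3930i, |z|^2 = 1.9420
Iter 2: z = -1.9779 + -1.2843i, |z|^2 = 5.5617
Escaped at iteration 2

Answer: no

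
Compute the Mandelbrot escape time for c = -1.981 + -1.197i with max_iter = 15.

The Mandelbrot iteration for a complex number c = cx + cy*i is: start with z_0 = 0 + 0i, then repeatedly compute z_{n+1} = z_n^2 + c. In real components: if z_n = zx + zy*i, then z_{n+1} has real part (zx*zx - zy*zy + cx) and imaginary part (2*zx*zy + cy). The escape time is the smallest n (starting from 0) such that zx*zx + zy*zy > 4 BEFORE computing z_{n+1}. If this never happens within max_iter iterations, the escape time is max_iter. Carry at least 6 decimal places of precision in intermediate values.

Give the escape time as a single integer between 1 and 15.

z_0 = 0 + 0i, c = -1.9810 + -1.1970i
Iter 1: z = -1.9810 + -1.1970i, |z|^2 = 5.3572
Escaped at iteration 1

Answer: 1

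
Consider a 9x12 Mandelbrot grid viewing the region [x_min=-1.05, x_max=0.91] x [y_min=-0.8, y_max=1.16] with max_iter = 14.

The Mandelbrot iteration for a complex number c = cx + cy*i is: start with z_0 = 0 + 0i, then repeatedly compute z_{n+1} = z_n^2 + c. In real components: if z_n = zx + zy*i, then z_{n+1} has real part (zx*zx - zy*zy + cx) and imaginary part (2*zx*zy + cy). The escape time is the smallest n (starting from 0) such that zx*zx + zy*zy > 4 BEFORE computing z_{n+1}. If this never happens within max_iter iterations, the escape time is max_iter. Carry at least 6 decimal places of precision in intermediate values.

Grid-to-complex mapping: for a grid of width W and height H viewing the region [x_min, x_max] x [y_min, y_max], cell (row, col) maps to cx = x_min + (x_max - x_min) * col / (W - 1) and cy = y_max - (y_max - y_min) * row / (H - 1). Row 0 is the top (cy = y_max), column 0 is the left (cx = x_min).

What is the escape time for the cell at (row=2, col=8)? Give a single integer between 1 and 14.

Answer: 2

Derivation:
z_0 = 0 + 0i, c = 0.9100 + 0.8036i
Iter 1: z = 0.9100 + 0.8036i, |z|^2 = 1.4739
Iter 2: z = 1.0923 + 2.2663i, |z|^2 = 6.3290
Escaped at iteration 2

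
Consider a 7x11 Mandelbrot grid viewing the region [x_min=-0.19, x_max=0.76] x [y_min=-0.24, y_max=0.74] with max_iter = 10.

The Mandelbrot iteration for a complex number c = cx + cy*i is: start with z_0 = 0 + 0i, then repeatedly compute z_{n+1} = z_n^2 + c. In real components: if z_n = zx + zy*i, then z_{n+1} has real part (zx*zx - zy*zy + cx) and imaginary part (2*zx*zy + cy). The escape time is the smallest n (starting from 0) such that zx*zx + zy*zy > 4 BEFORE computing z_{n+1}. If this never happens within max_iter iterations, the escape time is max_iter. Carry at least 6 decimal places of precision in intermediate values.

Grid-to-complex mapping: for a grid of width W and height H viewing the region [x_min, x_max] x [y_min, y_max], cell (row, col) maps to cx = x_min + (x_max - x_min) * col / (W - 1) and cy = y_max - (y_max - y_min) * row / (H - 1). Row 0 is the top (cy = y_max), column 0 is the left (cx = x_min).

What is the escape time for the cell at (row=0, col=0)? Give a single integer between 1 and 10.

Answer: 10

Derivation:
z_0 = 0 + 0i, c = -0.1900 + 0.7400i
Iter 1: z = -0.1900 + 0.7400i, |z|^2 = 0.5837
Iter 2: z = -0.7015 + 0.4588i, |z|^2 = 0.7026
Iter 3: z = 0.0916 + 0.0963i, |z|^2 = 0.0177
Iter 4: z = -0.1909 + 0.7576i, |z|^2 = 0.6105
Iter 5: z = -0.7276 + 0.4508i, |z|^2 = 0.7326
Iter 6: z = 0.1362 + 0.0841i, |z|^2 = 0.0256
Iter 7: z = -0.1785 + 0.7629i, |z|^2 = 0.6139
Iter 8: z = -0.7401 + 0.4676i, |z|^2 = 0.7665
Iter 9: z = 0.1392 + 0.0478i, |z|^2 = 0.0216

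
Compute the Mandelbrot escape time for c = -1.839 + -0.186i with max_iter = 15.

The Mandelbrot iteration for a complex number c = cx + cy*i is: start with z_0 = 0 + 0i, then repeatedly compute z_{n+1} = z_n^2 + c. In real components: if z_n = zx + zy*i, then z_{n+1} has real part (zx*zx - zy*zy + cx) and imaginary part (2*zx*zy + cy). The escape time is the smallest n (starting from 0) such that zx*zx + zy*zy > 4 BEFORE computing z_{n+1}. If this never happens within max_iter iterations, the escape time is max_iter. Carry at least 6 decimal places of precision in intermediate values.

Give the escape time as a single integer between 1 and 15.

Answer: 4

Derivation:
z_0 = 0 + 0i, c = -1.8390 + -0.1860i
Iter 1: z = -1.8390 + -0.1860i, |z|^2 = 3.4165
Iter 2: z = 1.5083 + 0.4981i, |z|^2 = 2.5232
Iter 3: z = 0.1879 + 1.3166i, |z|^2 = 1.7688
Iter 4: z = -3.5372 + 0.3089i, |z|^2 = 12.6069
Escaped at iteration 4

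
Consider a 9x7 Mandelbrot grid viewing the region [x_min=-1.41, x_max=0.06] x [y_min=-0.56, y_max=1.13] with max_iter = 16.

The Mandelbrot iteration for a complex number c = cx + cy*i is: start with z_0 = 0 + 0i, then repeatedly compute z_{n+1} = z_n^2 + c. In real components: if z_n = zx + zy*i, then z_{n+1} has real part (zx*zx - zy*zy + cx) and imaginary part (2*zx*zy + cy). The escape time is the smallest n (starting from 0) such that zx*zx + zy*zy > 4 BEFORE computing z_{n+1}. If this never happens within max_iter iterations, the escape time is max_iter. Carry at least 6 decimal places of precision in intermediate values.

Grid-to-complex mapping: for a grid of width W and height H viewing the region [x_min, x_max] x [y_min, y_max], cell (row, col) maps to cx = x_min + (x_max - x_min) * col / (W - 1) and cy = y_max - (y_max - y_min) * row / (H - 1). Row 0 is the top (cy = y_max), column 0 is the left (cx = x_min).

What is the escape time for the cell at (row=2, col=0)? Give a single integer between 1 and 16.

z_0 = 0 + 0i, c = -1.4100 + 0.5667i
Iter 1: z = -1.4100 + 0.5667i, |z|^2 = 2.3092
Iter 2: z = 0.2570 + -1.0313i, |z|^2 = 1.1297
Iter 3: z = -2.4076 + 0.0366i, |z|^2 = 5.7979
Escaped at iteration 3

Answer: 3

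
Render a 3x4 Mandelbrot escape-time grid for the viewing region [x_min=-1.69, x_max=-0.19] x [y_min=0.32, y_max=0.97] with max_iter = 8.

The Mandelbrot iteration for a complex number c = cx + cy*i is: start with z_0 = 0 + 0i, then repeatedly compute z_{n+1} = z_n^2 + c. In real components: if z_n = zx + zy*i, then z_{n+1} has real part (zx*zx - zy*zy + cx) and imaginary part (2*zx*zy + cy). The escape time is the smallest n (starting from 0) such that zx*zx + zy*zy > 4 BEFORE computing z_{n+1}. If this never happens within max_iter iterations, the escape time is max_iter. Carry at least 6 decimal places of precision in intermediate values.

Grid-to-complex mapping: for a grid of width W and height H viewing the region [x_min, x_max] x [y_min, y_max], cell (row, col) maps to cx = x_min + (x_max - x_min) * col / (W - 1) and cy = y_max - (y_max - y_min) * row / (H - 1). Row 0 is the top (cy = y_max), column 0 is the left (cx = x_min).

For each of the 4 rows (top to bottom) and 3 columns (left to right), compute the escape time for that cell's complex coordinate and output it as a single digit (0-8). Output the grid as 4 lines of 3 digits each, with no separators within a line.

(row=0, col=0): c = -1.6900 + 0.9700i → escape time 2
(row=0, col=1): c = -0.9400 + 0.9700i → escape time 3
(row=0, col=2): c = -0.1900 + 0.9700i → escape time 8
(row=1, col=0): c = -1.6900 + 0.7533i → escape time 3
(row=1, col=1): c = -0.9400 + 0.7533i → escape time 4
(row=1, col=2): c = -0.1900 + 0.7533i → escape time 8
(row=2, col=0): c = -1.6900 + 0.5367i → escape time 3
(row=2, col=1): c = -0.9400 + 0.5367i → escape time 5
(row=2, col=2): c = -0.1900 + 0.5367i → escape time 8
(row=3, col=0): c = -1.6900 + 0.3200i → escape time 4
(row=3, col=1): c = -0.9400 + 0.3200i → escape time 8
(row=3, col=2): c = -0.1900 + 0.3200i → escape time 8

Answer: 238
348
358
488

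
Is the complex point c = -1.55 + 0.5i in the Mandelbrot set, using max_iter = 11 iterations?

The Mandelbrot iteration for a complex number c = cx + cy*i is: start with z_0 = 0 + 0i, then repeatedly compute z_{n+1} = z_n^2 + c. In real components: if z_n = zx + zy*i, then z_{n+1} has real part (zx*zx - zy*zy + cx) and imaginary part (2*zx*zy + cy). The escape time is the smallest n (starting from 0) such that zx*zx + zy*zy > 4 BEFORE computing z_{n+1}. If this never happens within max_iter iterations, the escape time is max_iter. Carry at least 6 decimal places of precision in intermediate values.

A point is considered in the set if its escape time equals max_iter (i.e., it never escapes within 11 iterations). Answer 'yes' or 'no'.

Answer: no

Derivation:
z_0 = 0 + 0i, c = -1.5500 + 0.5000i
Iter 1: z = -1.5500 + 0.5000i, |z|^2 = 2.6525
Iter 2: z = 0.6025 + -1.0500i, |z|^2 = 1.4655
Iter 3: z = -2.2895 + -0.7653i, |z|^2 = 5.8274
Escaped at iteration 3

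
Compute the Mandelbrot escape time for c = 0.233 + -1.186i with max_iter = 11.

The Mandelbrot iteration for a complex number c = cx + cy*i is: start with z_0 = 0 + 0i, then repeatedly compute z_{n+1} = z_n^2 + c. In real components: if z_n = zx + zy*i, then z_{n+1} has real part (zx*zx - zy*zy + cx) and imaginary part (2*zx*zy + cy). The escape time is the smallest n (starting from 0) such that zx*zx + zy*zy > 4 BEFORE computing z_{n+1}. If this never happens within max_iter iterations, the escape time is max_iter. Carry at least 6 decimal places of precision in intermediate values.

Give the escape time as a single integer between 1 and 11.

z_0 = 0 + 0i, c = 0.2330 + -1.1860i
Iter 1: z = 0.2330 + -1.1860i, |z|^2 = 1.4609
Iter 2: z = -1.1193 + -1.7387i, |z|^2 = 4.2758
Escaped at iteration 2

Answer: 2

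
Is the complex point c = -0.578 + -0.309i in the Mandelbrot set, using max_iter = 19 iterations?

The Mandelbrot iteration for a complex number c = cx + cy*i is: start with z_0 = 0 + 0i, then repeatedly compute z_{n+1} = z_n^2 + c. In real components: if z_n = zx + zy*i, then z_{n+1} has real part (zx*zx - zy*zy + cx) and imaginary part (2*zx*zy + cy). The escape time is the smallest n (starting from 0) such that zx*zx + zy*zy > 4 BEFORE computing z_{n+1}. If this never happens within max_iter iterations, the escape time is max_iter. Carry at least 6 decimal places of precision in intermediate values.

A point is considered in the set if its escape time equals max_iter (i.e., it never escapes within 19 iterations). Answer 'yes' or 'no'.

Answer: yes

Derivation:
z_0 = 0 + 0i, c = -0.5780 + -0.3090i
Iter 1: z = -0.5780 + -0.3090i, |z|^2 = 0.4296
Iter 2: z = -0.3394 + 0.0482i, |z|^2 = 0.1175
Iter 3: z = -0.4651 + -0.3417i, |z|^2 = 0.3331
Iter 4: z = -0.4784 + 0.0089i, |z|^2 = 0.2290
Iter 5: z = -0.3492 + -0.3175i, |z|^2 = 0.2227
Iter 6: z = -0.5569 + -0.0873i, |z|^2 = 0.3177
Iter 7: z = -0.2755 + -0.2118i, |z|^2 = 0.1208
Iter 8: z = -0.5470 + -0.1923i, |z|^2 = 0.3361
Iter 9: z = -0.3158 + -0.0986i, |z|^2 = 0.1095
Iter 10: z = -0.4880 + -0.2467i, |z|^2 = 0.2990
Iter 11: z = -0.4007 + -0.0682i, |z|^2 = 0.1652
Iter 12: z = -0.4221 + -0.2543i, |z|^2 = 0.2428
Iter 13: z = -0.4645 + -0.0943i, |z|^2 = 0.2247
Iter 14: z = -0.3711 + -0.2214i, |z|^2 = 0.1867
Iter 15: z = -0.4893 + -0.1447i, |z|^2 = 0.2603
Iter 16: z = -0.3595 + -0.1674i, |z|^2 = 0.1573
Iter 17: z = -0.4768 + -0.1886i, |z|^2 = 0.2629
Iter 18: z = -0.3863 + -0.1291i, |z|^2 = 0.1659
Did not escape in 19 iterations → in set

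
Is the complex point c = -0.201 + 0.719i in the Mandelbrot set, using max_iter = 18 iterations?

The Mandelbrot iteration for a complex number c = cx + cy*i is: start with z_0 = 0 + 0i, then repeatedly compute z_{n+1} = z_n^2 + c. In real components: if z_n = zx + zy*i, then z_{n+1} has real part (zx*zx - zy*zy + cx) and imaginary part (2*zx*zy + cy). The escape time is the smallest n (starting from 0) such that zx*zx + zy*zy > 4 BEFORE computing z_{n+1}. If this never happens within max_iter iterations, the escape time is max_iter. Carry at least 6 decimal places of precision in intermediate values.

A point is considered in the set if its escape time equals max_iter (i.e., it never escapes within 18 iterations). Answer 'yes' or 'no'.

Answer: yes

Derivation:
z_0 = 0 + 0i, c = -0.2010 + 0.7190i
Iter 1: z = -0.2010 + 0.7190i, |z|^2 = 0.5574
Iter 2: z = -0.6776 + 0.4300i, |z|^2 = 0.6440
Iter 3: z = 0.0732 + 0.1363i, |z|^2 = 0.0240
Iter 4: z = -0.2142 + 0.7390i, |z|^2 = 0.5920
Iter 5: z = -0.7012 + 0.4024i, |z|^2 = 0.6536
Iter 6: z = 0.1287 + 0.1547i, |z|^2 = 0.0405
Iter 7: z = -0.2084 + 0.7588i, |z|^2 = 0.6192
Iter 8: z = -0.7334 + 0.4028i, |z|^2 = 0.7001
Iter 9: z = 0.1747 + 0.1282i, |z|^2 = 0.0469
Iter 10: z = -0.1869 + 0.7638i, |z|^2 = 0.6183
Iter 11: z = -0.7494 + 0.4335i, |z|^2 = 0.7495
Iter 12: z = 0.1728 + 0.0693i, |z|^2 = 0.0346
Iter 13: z = -0.1760 + 0.7429i, |z|^2 = 0.5829
Iter 14: z = -0.7220 + 0.4575i, |z|^2 = 0.7306
Iter 15: z = 0.1109 + 0.0583i, |z|^2 = 0.0157
Iter 16: z = -0.1921 + 0.7319i, |z|^2 = 0.5726
Iter 17: z = -0.6998 + 0.4378i, |z|^2 = 0.6814
Did not escape in 18 iterations → in set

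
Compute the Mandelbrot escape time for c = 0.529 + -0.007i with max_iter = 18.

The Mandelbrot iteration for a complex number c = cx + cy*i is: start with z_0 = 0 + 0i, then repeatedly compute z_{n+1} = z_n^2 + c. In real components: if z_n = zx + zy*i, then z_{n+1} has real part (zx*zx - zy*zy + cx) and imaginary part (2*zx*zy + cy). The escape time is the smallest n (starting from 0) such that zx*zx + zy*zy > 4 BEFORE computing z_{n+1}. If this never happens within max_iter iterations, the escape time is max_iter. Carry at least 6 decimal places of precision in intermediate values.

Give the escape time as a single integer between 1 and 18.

z_0 = 0 + 0i, c = 0.5290 + -0.0070i
Iter 1: z = 0.5290 + -0.0070i, |z|^2 = 0.2799
Iter 2: z = 0.8088 + -0.0144i, |z|^2 = 0.6544
Iter 3: z = 1.1829 + -0.0303i, |z|^2 = 1.4003
Iter 4: z = 1.9274 + -0.0787i, |z|^2 = 3.7211
Iter 5: z = 4.2378 + -0.3103i, |z|^2 = 18.0549
Escaped at iteration 5

Answer: 5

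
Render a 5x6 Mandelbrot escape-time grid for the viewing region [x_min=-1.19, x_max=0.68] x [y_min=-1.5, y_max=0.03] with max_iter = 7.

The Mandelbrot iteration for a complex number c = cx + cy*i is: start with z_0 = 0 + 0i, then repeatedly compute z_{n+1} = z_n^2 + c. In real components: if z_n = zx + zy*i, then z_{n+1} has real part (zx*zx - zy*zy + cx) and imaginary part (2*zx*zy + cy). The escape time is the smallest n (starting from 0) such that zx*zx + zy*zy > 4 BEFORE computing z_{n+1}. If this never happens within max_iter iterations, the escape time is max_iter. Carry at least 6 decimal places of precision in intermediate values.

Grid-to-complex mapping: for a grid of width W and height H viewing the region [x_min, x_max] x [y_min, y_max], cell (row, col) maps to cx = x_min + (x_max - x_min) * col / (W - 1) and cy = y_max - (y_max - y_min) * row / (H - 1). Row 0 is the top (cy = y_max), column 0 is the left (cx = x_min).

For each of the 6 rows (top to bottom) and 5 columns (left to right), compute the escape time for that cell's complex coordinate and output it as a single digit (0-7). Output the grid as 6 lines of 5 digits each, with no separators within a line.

Answer: 77774
77773
46773
34742
23322
22222

Derivation:
(row=0, col=0): c = -1.1900 + 0.0300i → escape time 7
(row=0, col=1): c = -0.7225 + 0.0300i → escape time 7
(row=0, col=2): c = -0.2550 + 0.0300i → escape time 7
(row=0, col=3): c = 0.2125 + 0.0300i → escape time 7
(row=0, col=4): c = 0.6800 + 0.0300i → escape time 4
(row=1, col=0): c = -1.1900 + -0.2760i → escape time 7
(row=1, col=1): c = -0.7225 + -0.2760i → escape time 7
(row=1, col=2): c = -0.2550 + -0.2760i → escape time 7
(row=1, col=3): c = 0.2125 + -0.2760i → escape time 7
(row=1, col=4): c = 0.6800 + -0.2760i → escape time 3
(row=2, col=0): c = -1.1900 + -0.5820i → escape time 4
(row=2, col=1): c = -0.7225 + -0.5820i → escape time 6
(row=2, col=2): c = -0.2550 + -0.5820i → escape time 7
(row=2, col=3): c = 0.2125 + -0.5820i → escape time 7
(row=2, col=4): c = 0.6800 + -0.5820i → escape time 3
(row=3, col=0): c = -1.1900 + -0.8880i → escape time 3
(row=3, col=1): c = -0.7225 + -0.8880i → escape time 4
(row=3, col=2): c = -0.2550 + -0.8880i → escape time 7
(row=3, col=3): c = 0.2125 + -0.8880i → escape time 4
(row=3, col=4): c = 0.6800 + -0.8880i → escape time 2
(row=4, col=0): c = -1.1900 + -1.1940i → escape time 2
(row=4, col=1): c = -0.7225 + -1.1940i → escape time 3
(row=4, col=2): c = -0.2550 + -1.1940i → escape time 3
(row=4, col=3): c = 0.2125 + -1.1940i → escape time 2
(row=4, col=4): c = 0.6800 + -1.1940i → escape time 2
(row=5, col=0): c = -1.1900 + -1.5000i → escape time 2
(row=5, col=1): c = -0.7225 + -1.5000i → escape time 2
(row=5, col=2): c = -0.2550 + -1.5000i → escape time 2
(row=5, col=3): c = 0.2125 + -1.5000i → escape time 2
(row=5, col=4): c = 0.6800 + -1.5000i → escape time 2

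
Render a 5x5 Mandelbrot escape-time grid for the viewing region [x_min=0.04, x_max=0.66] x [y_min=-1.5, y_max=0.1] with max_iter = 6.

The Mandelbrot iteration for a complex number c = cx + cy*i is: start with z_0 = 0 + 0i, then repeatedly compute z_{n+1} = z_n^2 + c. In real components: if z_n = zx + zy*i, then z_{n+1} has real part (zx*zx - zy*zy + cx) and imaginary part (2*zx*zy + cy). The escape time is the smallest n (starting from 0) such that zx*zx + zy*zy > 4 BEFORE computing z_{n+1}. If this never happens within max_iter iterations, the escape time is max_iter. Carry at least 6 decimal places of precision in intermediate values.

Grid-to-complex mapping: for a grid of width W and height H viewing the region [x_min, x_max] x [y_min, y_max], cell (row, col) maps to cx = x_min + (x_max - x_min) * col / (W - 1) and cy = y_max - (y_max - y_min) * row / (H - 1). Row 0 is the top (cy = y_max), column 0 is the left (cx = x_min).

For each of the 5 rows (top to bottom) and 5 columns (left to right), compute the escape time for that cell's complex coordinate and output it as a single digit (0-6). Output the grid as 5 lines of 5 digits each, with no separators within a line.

(row=0, col=0): c = 0.0400 + 0.1000i → escape time 6
(row=0, col=1): c = 0.1950 + 0.1000i → escape time 6
(row=0, col=2): c = 0.3500 + 0.1000i → escape time 6
(row=0, col=3): c = 0.5050 + 0.1000i → escape time 5
(row=0, col=4): c = 0.6600 + 0.1000i → escape time 4
(row=1, col=0): c = 0.0400 + -0.3000i → escape time 6
(row=1, col=1): c = 0.1950 + -0.3000i → escape time 6
(row=1, col=2): c = 0.3500 + -0.3000i → escape time 6
(row=1, col=3): c = 0.5050 + -0.3000i → escape time 5
(row=1, col=4): c = 0.6600 + -0.3000i → escape time 3
(row=2, col=0): c = 0.0400 + -0.7000i → escape time 6
(row=2, col=1): c = 0.1950 + -0.7000i → escape time 6
(row=2, col=2): c = 0.3500 + -0.7000i → escape time 6
(row=2, col=3): c = 0.5050 + -0.7000i → escape time 3
(row=2, col=4): c = 0.6600 + -0.7000i → escape time 3
(row=3, col=0): c = 0.0400 + -1.1000i → escape time 4
(row=3, col=1): c = 0.1950 + -1.1000i → escape time 3
(row=3, col=2): c = 0.3500 + -1.1000i → escape time 2
(row=3, col=3): c = 0.5050 + -1.1000i → escape time 2
(row=3, col=4): c = 0.6600 + -1.1000i → escape time 2
(row=4, col=0): c = 0.0400 + -1.5000i → escape time 2
(row=4, col=1): c = 0.1950 + -1.5000i → escape time 2
(row=4, col=2): c = 0.3500 + -1.5000i → escape time 2
(row=4, col=3): c = 0.5050 + -1.5000i → escape time 2
(row=4, col=4): c = 0.6600 + -1.5000i → escape time 2

Answer: 66654
66653
66633
43222
22222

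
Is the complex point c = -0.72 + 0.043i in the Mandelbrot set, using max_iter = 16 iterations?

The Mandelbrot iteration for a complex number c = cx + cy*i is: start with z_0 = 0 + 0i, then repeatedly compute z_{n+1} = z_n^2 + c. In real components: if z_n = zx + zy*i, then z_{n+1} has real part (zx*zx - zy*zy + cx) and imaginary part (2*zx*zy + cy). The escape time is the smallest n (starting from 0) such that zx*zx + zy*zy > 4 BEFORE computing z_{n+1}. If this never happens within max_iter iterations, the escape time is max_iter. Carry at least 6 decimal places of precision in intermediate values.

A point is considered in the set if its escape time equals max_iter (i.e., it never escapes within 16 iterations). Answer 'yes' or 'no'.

Answer: yes

Derivation:
z_0 = 0 + 0i, c = -0.7200 + 0.0430i
Iter 1: z = -0.7200 + 0.0430i, |z|^2 = 0.5202
Iter 2: z = -0.2034 + -0.0189i, |z|^2 = 0.0417
Iter 3: z = -0.6790 + 0.0507i, |z|^2 = 0.4636
Iter 4: z = -0.2616 + -0.0258i, |z|^2 = 0.0691
Iter 5: z = -0.6522 + 0.0565i, |z|^2 = 0.4286
Iter 6: z = -0.2978 + -0.0307i, |z|^2 = 0.0896
Iter 7: z = -0.6323 + 0.0613i, |z|^2 = 0.4035
Iter 8: z = -0.3240 + -0.0345i, |z|^2 = 0.1062
Iter 9: z = -0.6162 + 0.0654i, |z|^2 = 0.3840
Iter 10: z = -0.3445 + -0.0376i, |z|^2 = 0.1201
Iter 11: z = -0.6027 + 0.0689i, |z|^2 = 0.3680
Iter 12: z = -0.3615 + -0.0400i, |z|^2 = 0.1323
Iter 13: z = -0.5909 + 0.0719i, |z|^2 = 0.3544
Iter 14: z = -0.3760 + -0.0420i, |z|^2 = 0.1431
Iter 15: z = -0.5804 + 0.0746i, |z|^2 = 0.3424
Did not escape in 16 iterations → in set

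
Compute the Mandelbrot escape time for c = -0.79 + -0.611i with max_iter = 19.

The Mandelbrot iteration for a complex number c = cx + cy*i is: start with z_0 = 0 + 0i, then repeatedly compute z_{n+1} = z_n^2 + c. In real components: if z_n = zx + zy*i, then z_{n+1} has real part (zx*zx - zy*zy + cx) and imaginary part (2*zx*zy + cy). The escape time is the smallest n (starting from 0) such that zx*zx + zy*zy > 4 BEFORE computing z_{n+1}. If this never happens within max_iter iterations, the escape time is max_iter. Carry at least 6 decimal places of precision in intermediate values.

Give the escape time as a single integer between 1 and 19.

z_0 = 0 + 0i, c = -0.7900 + -0.6110i
Iter 1: z = -0.7900 + -0.6110i, |z|^2 = 0.9974
Iter 2: z = -0.5392 + 0.3544i, |z|^2 = 0.4163
Iter 3: z = -0.6248 + -0.9932i, |z|^2 = 1.3768
Iter 4: z = -1.3860 + 0.6301i, |z|^2 = 2.3180
Iter 5: z = 0.7339 + -2.3577i, |z|^2 = 6.0974
Escaped at iteration 5

Answer: 5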